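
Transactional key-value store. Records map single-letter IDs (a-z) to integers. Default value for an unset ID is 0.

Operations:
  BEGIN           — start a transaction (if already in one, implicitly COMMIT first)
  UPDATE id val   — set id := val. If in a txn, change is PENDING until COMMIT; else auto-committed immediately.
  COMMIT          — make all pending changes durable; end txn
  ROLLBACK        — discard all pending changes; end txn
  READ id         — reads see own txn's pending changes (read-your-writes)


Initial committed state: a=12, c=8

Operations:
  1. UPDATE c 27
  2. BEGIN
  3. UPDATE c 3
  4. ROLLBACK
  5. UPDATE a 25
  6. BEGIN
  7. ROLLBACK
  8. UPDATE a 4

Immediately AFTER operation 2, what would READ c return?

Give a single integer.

Answer: 27

Derivation:
Initial committed: {a=12, c=8}
Op 1: UPDATE c=27 (auto-commit; committed c=27)
Op 2: BEGIN: in_txn=True, pending={}
After op 2: visible(c) = 27 (pending={}, committed={a=12, c=27})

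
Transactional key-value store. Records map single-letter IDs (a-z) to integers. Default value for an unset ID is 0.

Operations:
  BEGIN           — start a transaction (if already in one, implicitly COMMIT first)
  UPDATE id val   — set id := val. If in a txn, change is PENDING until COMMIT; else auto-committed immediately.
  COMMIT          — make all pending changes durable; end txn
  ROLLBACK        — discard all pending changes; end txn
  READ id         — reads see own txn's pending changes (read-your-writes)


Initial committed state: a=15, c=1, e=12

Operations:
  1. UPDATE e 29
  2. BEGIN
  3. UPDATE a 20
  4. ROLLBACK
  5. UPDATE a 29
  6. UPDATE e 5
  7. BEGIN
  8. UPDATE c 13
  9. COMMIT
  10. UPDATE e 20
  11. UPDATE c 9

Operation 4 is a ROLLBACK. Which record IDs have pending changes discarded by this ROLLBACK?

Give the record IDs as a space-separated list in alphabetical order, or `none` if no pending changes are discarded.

Answer: a

Derivation:
Initial committed: {a=15, c=1, e=12}
Op 1: UPDATE e=29 (auto-commit; committed e=29)
Op 2: BEGIN: in_txn=True, pending={}
Op 3: UPDATE a=20 (pending; pending now {a=20})
Op 4: ROLLBACK: discarded pending ['a']; in_txn=False
Op 5: UPDATE a=29 (auto-commit; committed a=29)
Op 6: UPDATE e=5 (auto-commit; committed e=5)
Op 7: BEGIN: in_txn=True, pending={}
Op 8: UPDATE c=13 (pending; pending now {c=13})
Op 9: COMMIT: merged ['c'] into committed; committed now {a=29, c=13, e=5}
Op 10: UPDATE e=20 (auto-commit; committed e=20)
Op 11: UPDATE c=9 (auto-commit; committed c=9)
ROLLBACK at op 4 discards: ['a']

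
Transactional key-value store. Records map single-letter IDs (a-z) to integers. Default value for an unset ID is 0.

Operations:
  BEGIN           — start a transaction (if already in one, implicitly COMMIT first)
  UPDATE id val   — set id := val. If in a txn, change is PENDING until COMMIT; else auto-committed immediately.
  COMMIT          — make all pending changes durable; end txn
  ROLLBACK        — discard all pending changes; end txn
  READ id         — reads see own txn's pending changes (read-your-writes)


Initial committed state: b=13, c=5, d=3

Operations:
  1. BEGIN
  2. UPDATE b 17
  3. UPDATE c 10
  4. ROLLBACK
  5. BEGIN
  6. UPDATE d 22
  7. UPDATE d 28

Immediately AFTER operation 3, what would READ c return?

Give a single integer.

Initial committed: {b=13, c=5, d=3}
Op 1: BEGIN: in_txn=True, pending={}
Op 2: UPDATE b=17 (pending; pending now {b=17})
Op 3: UPDATE c=10 (pending; pending now {b=17, c=10})
After op 3: visible(c) = 10 (pending={b=17, c=10}, committed={b=13, c=5, d=3})

Answer: 10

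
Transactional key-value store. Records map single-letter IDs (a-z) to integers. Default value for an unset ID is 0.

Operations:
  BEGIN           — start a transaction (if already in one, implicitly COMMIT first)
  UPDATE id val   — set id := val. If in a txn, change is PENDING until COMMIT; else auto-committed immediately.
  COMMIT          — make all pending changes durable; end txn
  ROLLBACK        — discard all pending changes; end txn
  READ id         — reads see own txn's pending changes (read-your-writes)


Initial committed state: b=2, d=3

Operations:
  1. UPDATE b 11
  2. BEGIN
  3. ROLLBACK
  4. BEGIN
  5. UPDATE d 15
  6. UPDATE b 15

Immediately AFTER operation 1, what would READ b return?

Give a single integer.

Answer: 11

Derivation:
Initial committed: {b=2, d=3}
Op 1: UPDATE b=11 (auto-commit; committed b=11)
After op 1: visible(b) = 11 (pending={}, committed={b=11, d=3})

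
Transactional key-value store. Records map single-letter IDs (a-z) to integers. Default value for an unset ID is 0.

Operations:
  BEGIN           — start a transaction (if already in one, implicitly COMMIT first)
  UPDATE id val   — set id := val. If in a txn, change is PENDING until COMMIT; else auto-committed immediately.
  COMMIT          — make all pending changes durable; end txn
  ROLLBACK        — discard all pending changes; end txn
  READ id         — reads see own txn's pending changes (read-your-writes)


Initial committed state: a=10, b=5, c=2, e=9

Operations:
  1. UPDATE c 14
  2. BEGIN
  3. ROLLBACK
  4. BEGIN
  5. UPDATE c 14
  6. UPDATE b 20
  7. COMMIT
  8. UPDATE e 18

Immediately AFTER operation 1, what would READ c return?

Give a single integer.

Answer: 14

Derivation:
Initial committed: {a=10, b=5, c=2, e=9}
Op 1: UPDATE c=14 (auto-commit; committed c=14)
After op 1: visible(c) = 14 (pending={}, committed={a=10, b=5, c=14, e=9})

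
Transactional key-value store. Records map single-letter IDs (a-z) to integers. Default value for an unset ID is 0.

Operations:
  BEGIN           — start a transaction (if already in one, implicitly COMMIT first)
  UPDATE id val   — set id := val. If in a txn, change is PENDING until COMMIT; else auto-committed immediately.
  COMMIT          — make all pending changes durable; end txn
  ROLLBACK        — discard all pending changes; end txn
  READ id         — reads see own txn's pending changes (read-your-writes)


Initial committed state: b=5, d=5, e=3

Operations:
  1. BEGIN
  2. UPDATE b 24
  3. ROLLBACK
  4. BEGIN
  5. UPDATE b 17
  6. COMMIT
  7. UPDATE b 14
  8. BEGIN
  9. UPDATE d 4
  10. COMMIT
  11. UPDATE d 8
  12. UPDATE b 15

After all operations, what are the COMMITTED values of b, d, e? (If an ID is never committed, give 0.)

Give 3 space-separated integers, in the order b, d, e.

Initial committed: {b=5, d=5, e=3}
Op 1: BEGIN: in_txn=True, pending={}
Op 2: UPDATE b=24 (pending; pending now {b=24})
Op 3: ROLLBACK: discarded pending ['b']; in_txn=False
Op 4: BEGIN: in_txn=True, pending={}
Op 5: UPDATE b=17 (pending; pending now {b=17})
Op 6: COMMIT: merged ['b'] into committed; committed now {b=17, d=5, e=3}
Op 7: UPDATE b=14 (auto-commit; committed b=14)
Op 8: BEGIN: in_txn=True, pending={}
Op 9: UPDATE d=4 (pending; pending now {d=4})
Op 10: COMMIT: merged ['d'] into committed; committed now {b=14, d=4, e=3}
Op 11: UPDATE d=8 (auto-commit; committed d=8)
Op 12: UPDATE b=15 (auto-commit; committed b=15)
Final committed: {b=15, d=8, e=3}

Answer: 15 8 3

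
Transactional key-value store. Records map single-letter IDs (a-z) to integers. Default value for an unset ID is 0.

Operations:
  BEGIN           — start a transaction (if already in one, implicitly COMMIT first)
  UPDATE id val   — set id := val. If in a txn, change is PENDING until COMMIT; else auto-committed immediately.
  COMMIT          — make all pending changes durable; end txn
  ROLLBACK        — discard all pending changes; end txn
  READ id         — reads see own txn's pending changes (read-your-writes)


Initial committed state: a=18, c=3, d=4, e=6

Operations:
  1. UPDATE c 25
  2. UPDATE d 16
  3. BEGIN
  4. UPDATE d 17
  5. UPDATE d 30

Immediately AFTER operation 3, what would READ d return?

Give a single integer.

Initial committed: {a=18, c=3, d=4, e=6}
Op 1: UPDATE c=25 (auto-commit; committed c=25)
Op 2: UPDATE d=16 (auto-commit; committed d=16)
Op 3: BEGIN: in_txn=True, pending={}
After op 3: visible(d) = 16 (pending={}, committed={a=18, c=25, d=16, e=6})

Answer: 16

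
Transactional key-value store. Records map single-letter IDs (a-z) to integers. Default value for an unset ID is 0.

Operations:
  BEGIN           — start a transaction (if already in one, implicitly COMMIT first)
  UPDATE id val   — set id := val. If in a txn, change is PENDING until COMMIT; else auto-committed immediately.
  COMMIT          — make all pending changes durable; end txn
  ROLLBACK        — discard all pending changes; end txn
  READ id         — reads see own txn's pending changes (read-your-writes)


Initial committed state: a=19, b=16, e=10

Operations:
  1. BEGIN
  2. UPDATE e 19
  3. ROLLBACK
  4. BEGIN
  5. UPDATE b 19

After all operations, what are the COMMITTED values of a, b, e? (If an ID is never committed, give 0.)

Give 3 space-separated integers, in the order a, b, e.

Initial committed: {a=19, b=16, e=10}
Op 1: BEGIN: in_txn=True, pending={}
Op 2: UPDATE e=19 (pending; pending now {e=19})
Op 3: ROLLBACK: discarded pending ['e']; in_txn=False
Op 4: BEGIN: in_txn=True, pending={}
Op 5: UPDATE b=19 (pending; pending now {b=19})
Final committed: {a=19, b=16, e=10}

Answer: 19 16 10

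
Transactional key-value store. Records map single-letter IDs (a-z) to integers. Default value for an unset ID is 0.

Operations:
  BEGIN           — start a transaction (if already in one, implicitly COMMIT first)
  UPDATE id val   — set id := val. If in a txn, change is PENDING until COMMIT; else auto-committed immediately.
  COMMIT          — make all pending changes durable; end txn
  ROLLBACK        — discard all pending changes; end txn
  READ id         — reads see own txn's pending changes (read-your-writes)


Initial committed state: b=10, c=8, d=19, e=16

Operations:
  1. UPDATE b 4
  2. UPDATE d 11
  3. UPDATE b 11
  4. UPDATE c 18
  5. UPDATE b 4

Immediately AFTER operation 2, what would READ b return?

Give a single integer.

Initial committed: {b=10, c=8, d=19, e=16}
Op 1: UPDATE b=4 (auto-commit; committed b=4)
Op 2: UPDATE d=11 (auto-commit; committed d=11)
After op 2: visible(b) = 4 (pending={}, committed={b=4, c=8, d=11, e=16})

Answer: 4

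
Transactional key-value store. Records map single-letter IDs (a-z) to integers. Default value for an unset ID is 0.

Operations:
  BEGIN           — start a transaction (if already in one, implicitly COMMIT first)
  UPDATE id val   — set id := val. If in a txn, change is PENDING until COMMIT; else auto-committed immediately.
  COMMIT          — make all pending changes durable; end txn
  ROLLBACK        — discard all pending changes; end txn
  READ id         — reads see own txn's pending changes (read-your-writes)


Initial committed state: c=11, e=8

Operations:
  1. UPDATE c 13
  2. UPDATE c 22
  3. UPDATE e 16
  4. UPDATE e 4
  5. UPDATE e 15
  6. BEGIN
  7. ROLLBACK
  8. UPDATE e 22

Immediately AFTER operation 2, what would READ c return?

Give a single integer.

Initial committed: {c=11, e=8}
Op 1: UPDATE c=13 (auto-commit; committed c=13)
Op 2: UPDATE c=22 (auto-commit; committed c=22)
After op 2: visible(c) = 22 (pending={}, committed={c=22, e=8})

Answer: 22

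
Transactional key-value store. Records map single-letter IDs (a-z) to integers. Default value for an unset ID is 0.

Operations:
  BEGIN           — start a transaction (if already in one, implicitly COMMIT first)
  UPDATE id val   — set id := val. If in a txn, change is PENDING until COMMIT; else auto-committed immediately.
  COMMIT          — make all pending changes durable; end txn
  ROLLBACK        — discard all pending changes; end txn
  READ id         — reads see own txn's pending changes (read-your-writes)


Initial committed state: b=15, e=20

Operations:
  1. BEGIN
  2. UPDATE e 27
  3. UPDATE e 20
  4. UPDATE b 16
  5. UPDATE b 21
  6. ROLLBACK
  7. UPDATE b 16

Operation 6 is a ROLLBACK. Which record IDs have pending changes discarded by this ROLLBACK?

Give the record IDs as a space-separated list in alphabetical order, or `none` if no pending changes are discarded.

Initial committed: {b=15, e=20}
Op 1: BEGIN: in_txn=True, pending={}
Op 2: UPDATE e=27 (pending; pending now {e=27})
Op 3: UPDATE e=20 (pending; pending now {e=20})
Op 4: UPDATE b=16 (pending; pending now {b=16, e=20})
Op 5: UPDATE b=21 (pending; pending now {b=21, e=20})
Op 6: ROLLBACK: discarded pending ['b', 'e']; in_txn=False
Op 7: UPDATE b=16 (auto-commit; committed b=16)
ROLLBACK at op 6 discards: ['b', 'e']

Answer: b e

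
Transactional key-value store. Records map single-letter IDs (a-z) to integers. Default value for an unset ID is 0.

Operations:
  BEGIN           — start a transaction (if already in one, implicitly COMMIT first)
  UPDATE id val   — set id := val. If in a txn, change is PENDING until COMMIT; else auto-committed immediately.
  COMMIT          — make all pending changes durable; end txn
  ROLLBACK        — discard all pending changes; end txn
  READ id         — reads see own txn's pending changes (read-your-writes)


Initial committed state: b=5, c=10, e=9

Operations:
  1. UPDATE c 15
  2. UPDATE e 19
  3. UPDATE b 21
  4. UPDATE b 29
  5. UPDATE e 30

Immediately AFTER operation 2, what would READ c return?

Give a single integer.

Initial committed: {b=5, c=10, e=9}
Op 1: UPDATE c=15 (auto-commit; committed c=15)
Op 2: UPDATE e=19 (auto-commit; committed e=19)
After op 2: visible(c) = 15 (pending={}, committed={b=5, c=15, e=19})

Answer: 15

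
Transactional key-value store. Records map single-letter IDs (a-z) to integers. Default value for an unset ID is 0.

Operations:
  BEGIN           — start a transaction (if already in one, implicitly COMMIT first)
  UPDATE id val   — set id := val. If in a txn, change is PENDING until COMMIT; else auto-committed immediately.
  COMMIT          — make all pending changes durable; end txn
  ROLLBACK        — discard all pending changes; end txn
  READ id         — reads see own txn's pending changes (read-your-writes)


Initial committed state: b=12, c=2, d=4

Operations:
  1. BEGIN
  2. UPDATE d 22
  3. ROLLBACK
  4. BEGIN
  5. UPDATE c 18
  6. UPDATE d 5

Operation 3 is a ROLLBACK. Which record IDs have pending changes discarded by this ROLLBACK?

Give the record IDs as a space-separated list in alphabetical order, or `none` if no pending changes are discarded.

Initial committed: {b=12, c=2, d=4}
Op 1: BEGIN: in_txn=True, pending={}
Op 2: UPDATE d=22 (pending; pending now {d=22})
Op 3: ROLLBACK: discarded pending ['d']; in_txn=False
Op 4: BEGIN: in_txn=True, pending={}
Op 5: UPDATE c=18 (pending; pending now {c=18})
Op 6: UPDATE d=5 (pending; pending now {c=18, d=5})
ROLLBACK at op 3 discards: ['d']

Answer: d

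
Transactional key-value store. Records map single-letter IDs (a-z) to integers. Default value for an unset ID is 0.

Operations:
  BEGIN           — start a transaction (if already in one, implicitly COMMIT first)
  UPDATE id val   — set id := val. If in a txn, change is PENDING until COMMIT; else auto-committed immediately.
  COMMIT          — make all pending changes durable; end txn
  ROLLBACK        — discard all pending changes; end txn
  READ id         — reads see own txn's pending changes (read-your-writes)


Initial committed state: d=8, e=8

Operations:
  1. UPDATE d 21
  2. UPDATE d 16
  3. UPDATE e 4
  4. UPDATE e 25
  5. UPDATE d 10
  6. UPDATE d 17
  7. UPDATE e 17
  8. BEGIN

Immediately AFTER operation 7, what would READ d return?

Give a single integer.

Initial committed: {d=8, e=8}
Op 1: UPDATE d=21 (auto-commit; committed d=21)
Op 2: UPDATE d=16 (auto-commit; committed d=16)
Op 3: UPDATE e=4 (auto-commit; committed e=4)
Op 4: UPDATE e=25 (auto-commit; committed e=25)
Op 5: UPDATE d=10 (auto-commit; committed d=10)
Op 6: UPDATE d=17 (auto-commit; committed d=17)
Op 7: UPDATE e=17 (auto-commit; committed e=17)
After op 7: visible(d) = 17 (pending={}, committed={d=17, e=17})

Answer: 17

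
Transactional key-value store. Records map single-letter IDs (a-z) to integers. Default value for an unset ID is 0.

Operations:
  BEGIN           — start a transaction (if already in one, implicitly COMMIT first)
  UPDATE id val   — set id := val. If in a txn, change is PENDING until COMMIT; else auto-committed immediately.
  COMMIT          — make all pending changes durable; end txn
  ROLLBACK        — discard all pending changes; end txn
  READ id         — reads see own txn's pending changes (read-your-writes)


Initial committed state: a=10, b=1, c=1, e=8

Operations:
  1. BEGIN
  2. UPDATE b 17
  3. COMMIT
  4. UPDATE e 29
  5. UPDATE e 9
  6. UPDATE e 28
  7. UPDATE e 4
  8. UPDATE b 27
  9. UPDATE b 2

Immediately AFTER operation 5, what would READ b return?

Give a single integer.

Answer: 17

Derivation:
Initial committed: {a=10, b=1, c=1, e=8}
Op 1: BEGIN: in_txn=True, pending={}
Op 2: UPDATE b=17 (pending; pending now {b=17})
Op 3: COMMIT: merged ['b'] into committed; committed now {a=10, b=17, c=1, e=8}
Op 4: UPDATE e=29 (auto-commit; committed e=29)
Op 5: UPDATE e=9 (auto-commit; committed e=9)
After op 5: visible(b) = 17 (pending={}, committed={a=10, b=17, c=1, e=9})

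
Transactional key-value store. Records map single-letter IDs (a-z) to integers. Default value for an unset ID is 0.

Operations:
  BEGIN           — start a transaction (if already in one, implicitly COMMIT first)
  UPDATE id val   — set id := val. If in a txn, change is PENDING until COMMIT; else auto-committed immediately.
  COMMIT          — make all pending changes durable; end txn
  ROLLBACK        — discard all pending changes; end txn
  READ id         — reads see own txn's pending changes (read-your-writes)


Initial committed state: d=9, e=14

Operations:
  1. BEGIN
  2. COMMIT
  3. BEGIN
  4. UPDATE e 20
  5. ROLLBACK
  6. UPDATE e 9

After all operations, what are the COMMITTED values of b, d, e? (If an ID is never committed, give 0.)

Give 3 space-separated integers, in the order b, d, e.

Answer: 0 9 9

Derivation:
Initial committed: {d=9, e=14}
Op 1: BEGIN: in_txn=True, pending={}
Op 2: COMMIT: merged [] into committed; committed now {d=9, e=14}
Op 3: BEGIN: in_txn=True, pending={}
Op 4: UPDATE e=20 (pending; pending now {e=20})
Op 5: ROLLBACK: discarded pending ['e']; in_txn=False
Op 6: UPDATE e=9 (auto-commit; committed e=9)
Final committed: {d=9, e=9}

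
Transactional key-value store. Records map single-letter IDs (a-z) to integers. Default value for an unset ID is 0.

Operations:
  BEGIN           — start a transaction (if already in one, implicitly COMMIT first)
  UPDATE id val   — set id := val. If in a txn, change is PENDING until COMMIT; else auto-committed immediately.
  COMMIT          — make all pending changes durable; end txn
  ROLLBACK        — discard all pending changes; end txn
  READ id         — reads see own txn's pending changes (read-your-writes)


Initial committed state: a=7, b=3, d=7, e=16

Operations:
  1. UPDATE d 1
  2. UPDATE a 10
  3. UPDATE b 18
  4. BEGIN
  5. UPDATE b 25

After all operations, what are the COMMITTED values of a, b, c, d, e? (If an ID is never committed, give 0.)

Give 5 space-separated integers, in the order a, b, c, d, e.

Initial committed: {a=7, b=3, d=7, e=16}
Op 1: UPDATE d=1 (auto-commit; committed d=1)
Op 2: UPDATE a=10 (auto-commit; committed a=10)
Op 3: UPDATE b=18 (auto-commit; committed b=18)
Op 4: BEGIN: in_txn=True, pending={}
Op 5: UPDATE b=25 (pending; pending now {b=25})
Final committed: {a=10, b=18, d=1, e=16}

Answer: 10 18 0 1 16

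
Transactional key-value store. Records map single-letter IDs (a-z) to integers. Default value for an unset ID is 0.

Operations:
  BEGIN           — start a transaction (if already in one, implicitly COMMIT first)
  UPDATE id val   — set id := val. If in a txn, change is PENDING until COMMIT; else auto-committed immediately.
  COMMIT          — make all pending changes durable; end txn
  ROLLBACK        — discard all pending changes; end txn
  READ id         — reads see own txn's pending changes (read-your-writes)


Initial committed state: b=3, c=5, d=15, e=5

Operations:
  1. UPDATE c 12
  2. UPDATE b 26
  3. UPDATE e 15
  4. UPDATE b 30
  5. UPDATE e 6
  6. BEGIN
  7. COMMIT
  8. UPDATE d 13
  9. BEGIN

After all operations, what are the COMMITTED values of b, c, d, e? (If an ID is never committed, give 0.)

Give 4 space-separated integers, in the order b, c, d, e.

Initial committed: {b=3, c=5, d=15, e=5}
Op 1: UPDATE c=12 (auto-commit; committed c=12)
Op 2: UPDATE b=26 (auto-commit; committed b=26)
Op 3: UPDATE e=15 (auto-commit; committed e=15)
Op 4: UPDATE b=30 (auto-commit; committed b=30)
Op 5: UPDATE e=6 (auto-commit; committed e=6)
Op 6: BEGIN: in_txn=True, pending={}
Op 7: COMMIT: merged [] into committed; committed now {b=30, c=12, d=15, e=6}
Op 8: UPDATE d=13 (auto-commit; committed d=13)
Op 9: BEGIN: in_txn=True, pending={}
Final committed: {b=30, c=12, d=13, e=6}

Answer: 30 12 13 6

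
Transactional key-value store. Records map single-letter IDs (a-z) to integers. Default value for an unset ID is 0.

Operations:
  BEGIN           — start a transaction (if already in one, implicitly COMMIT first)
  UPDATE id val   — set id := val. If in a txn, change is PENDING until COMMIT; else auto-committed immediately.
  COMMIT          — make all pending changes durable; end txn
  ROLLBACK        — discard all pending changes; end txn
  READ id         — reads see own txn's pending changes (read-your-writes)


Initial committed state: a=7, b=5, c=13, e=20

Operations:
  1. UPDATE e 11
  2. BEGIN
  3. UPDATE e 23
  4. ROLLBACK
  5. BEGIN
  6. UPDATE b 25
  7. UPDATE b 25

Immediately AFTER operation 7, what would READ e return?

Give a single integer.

Initial committed: {a=7, b=5, c=13, e=20}
Op 1: UPDATE e=11 (auto-commit; committed e=11)
Op 2: BEGIN: in_txn=True, pending={}
Op 3: UPDATE e=23 (pending; pending now {e=23})
Op 4: ROLLBACK: discarded pending ['e']; in_txn=False
Op 5: BEGIN: in_txn=True, pending={}
Op 6: UPDATE b=25 (pending; pending now {b=25})
Op 7: UPDATE b=25 (pending; pending now {b=25})
After op 7: visible(e) = 11 (pending={b=25}, committed={a=7, b=5, c=13, e=11})

Answer: 11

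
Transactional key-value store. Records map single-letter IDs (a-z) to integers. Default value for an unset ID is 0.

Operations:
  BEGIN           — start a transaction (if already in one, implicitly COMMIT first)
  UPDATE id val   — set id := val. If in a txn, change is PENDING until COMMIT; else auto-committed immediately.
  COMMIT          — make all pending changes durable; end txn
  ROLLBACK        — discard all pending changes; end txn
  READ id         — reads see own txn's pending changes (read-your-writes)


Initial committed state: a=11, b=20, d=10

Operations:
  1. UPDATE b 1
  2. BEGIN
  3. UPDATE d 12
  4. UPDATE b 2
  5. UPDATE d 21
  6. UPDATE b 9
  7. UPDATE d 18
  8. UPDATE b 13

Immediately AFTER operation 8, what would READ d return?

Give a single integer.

Initial committed: {a=11, b=20, d=10}
Op 1: UPDATE b=1 (auto-commit; committed b=1)
Op 2: BEGIN: in_txn=True, pending={}
Op 3: UPDATE d=12 (pending; pending now {d=12})
Op 4: UPDATE b=2 (pending; pending now {b=2, d=12})
Op 5: UPDATE d=21 (pending; pending now {b=2, d=21})
Op 6: UPDATE b=9 (pending; pending now {b=9, d=21})
Op 7: UPDATE d=18 (pending; pending now {b=9, d=18})
Op 8: UPDATE b=13 (pending; pending now {b=13, d=18})
After op 8: visible(d) = 18 (pending={b=13, d=18}, committed={a=11, b=1, d=10})

Answer: 18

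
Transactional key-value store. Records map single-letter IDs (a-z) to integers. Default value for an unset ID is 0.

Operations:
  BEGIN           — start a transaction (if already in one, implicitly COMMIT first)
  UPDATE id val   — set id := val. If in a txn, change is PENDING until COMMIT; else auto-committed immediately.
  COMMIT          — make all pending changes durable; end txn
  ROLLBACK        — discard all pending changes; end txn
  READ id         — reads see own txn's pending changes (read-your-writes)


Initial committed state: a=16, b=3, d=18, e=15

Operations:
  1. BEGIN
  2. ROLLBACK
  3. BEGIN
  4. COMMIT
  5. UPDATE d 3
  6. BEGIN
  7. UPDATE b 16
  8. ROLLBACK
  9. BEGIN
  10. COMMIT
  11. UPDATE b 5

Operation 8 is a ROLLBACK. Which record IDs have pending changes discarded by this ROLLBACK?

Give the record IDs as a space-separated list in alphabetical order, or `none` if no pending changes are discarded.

Initial committed: {a=16, b=3, d=18, e=15}
Op 1: BEGIN: in_txn=True, pending={}
Op 2: ROLLBACK: discarded pending []; in_txn=False
Op 3: BEGIN: in_txn=True, pending={}
Op 4: COMMIT: merged [] into committed; committed now {a=16, b=3, d=18, e=15}
Op 5: UPDATE d=3 (auto-commit; committed d=3)
Op 6: BEGIN: in_txn=True, pending={}
Op 7: UPDATE b=16 (pending; pending now {b=16})
Op 8: ROLLBACK: discarded pending ['b']; in_txn=False
Op 9: BEGIN: in_txn=True, pending={}
Op 10: COMMIT: merged [] into committed; committed now {a=16, b=3, d=3, e=15}
Op 11: UPDATE b=5 (auto-commit; committed b=5)
ROLLBACK at op 8 discards: ['b']

Answer: b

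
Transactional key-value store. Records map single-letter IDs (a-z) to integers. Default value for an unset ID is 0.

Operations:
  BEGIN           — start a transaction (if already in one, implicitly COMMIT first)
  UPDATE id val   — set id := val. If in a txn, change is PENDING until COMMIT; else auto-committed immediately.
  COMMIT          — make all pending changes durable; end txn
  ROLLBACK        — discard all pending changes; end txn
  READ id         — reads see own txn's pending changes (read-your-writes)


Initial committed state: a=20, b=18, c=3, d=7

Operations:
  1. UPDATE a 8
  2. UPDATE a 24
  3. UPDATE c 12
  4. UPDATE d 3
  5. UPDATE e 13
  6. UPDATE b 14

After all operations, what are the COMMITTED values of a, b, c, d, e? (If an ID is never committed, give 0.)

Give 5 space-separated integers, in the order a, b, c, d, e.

Initial committed: {a=20, b=18, c=3, d=7}
Op 1: UPDATE a=8 (auto-commit; committed a=8)
Op 2: UPDATE a=24 (auto-commit; committed a=24)
Op 3: UPDATE c=12 (auto-commit; committed c=12)
Op 4: UPDATE d=3 (auto-commit; committed d=3)
Op 5: UPDATE e=13 (auto-commit; committed e=13)
Op 6: UPDATE b=14 (auto-commit; committed b=14)
Final committed: {a=24, b=14, c=12, d=3, e=13}

Answer: 24 14 12 3 13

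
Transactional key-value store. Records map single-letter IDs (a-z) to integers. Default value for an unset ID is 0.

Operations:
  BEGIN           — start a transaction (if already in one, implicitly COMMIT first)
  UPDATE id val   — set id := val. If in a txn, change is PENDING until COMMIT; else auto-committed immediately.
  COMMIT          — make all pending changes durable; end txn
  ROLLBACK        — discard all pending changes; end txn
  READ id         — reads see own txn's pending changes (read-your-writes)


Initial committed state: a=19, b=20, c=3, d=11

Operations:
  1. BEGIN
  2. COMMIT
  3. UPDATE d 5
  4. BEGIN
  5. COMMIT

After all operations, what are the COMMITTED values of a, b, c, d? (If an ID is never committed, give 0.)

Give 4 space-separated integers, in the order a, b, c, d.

Initial committed: {a=19, b=20, c=3, d=11}
Op 1: BEGIN: in_txn=True, pending={}
Op 2: COMMIT: merged [] into committed; committed now {a=19, b=20, c=3, d=11}
Op 3: UPDATE d=5 (auto-commit; committed d=5)
Op 4: BEGIN: in_txn=True, pending={}
Op 5: COMMIT: merged [] into committed; committed now {a=19, b=20, c=3, d=5}
Final committed: {a=19, b=20, c=3, d=5}

Answer: 19 20 3 5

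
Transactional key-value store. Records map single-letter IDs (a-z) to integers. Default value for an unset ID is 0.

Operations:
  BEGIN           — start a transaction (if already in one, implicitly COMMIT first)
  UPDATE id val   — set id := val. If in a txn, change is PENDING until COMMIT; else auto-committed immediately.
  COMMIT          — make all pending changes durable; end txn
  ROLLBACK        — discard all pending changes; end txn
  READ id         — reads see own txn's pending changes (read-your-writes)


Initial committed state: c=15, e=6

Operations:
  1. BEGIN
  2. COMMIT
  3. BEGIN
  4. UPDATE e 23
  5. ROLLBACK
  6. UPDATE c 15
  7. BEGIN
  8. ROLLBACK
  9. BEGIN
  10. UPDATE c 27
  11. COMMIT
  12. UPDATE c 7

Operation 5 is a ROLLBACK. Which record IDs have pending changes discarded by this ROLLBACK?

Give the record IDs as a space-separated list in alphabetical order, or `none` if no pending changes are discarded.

Initial committed: {c=15, e=6}
Op 1: BEGIN: in_txn=True, pending={}
Op 2: COMMIT: merged [] into committed; committed now {c=15, e=6}
Op 3: BEGIN: in_txn=True, pending={}
Op 4: UPDATE e=23 (pending; pending now {e=23})
Op 5: ROLLBACK: discarded pending ['e']; in_txn=False
Op 6: UPDATE c=15 (auto-commit; committed c=15)
Op 7: BEGIN: in_txn=True, pending={}
Op 8: ROLLBACK: discarded pending []; in_txn=False
Op 9: BEGIN: in_txn=True, pending={}
Op 10: UPDATE c=27 (pending; pending now {c=27})
Op 11: COMMIT: merged ['c'] into committed; committed now {c=27, e=6}
Op 12: UPDATE c=7 (auto-commit; committed c=7)
ROLLBACK at op 5 discards: ['e']

Answer: e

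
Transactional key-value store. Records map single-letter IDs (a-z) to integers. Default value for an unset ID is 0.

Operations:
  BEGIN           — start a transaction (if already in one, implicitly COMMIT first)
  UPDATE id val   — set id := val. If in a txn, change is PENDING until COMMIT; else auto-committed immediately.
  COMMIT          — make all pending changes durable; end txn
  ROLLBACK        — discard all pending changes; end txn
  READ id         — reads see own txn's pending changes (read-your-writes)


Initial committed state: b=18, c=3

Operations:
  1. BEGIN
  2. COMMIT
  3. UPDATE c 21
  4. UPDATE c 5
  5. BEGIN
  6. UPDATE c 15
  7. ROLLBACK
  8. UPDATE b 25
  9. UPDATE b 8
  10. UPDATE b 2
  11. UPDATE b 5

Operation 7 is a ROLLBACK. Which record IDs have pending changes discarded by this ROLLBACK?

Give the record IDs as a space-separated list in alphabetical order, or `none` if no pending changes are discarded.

Answer: c

Derivation:
Initial committed: {b=18, c=3}
Op 1: BEGIN: in_txn=True, pending={}
Op 2: COMMIT: merged [] into committed; committed now {b=18, c=3}
Op 3: UPDATE c=21 (auto-commit; committed c=21)
Op 4: UPDATE c=5 (auto-commit; committed c=5)
Op 5: BEGIN: in_txn=True, pending={}
Op 6: UPDATE c=15 (pending; pending now {c=15})
Op 7: ROLLBACK: discarded pending ['c']; in_txn=False
Op 8: UPDATE b=25 (auto-commit; committed b=25)
Op 9: UPDATE b=8 (auto-commit; committed b=8)
Op 10: UPDATE b=2 (auto-commit; committed b=2)
Op 11: UPDATE b=5 (auto-commit; committed b=5)
ROLLBACK at op 7 discards: ['c']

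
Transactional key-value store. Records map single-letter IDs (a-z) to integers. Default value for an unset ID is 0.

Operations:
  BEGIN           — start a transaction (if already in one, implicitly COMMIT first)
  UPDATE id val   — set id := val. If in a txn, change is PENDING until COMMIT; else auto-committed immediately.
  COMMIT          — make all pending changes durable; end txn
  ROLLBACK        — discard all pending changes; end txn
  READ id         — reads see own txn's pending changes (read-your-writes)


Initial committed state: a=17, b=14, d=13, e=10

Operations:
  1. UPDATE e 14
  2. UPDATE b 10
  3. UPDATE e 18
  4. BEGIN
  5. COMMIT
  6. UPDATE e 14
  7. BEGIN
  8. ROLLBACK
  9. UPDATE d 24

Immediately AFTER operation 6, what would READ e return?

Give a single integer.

Initial committed: {a=17, b=14, d=13, e=10}
Op 1: UPDATE e=14 (auto-commit; committed e=14)
Op 2: UPDATE b=10 (auto-commit; committed b=10)
Op 3: UPDATE e=18 (auto-commit; committed e=18)
Op 4: BEGIN: in_txn=True, pending={}
Op 5: COMMIT: merged [] into committed; committed now {a=17, b=10, d=13, e=18}
Op 6: UPDATE e=14 (auto-commit; committed e=14)
After op 6: visible(e) = 14 (pending={}, committed={a=17, b=10, d=13, e=14})

Answer: 14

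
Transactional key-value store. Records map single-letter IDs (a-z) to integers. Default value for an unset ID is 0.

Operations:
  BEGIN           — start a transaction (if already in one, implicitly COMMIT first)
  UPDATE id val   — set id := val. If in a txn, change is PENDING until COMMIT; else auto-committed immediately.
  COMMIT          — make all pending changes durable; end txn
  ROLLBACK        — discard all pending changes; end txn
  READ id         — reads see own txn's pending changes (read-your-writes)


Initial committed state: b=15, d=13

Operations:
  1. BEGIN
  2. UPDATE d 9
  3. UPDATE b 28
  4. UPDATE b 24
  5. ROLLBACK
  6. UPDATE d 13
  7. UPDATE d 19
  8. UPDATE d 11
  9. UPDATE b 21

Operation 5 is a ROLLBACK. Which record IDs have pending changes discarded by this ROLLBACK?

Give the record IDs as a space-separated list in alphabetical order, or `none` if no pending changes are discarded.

Initial committed: {b=15, d=13}
Op 1: BEGIN: in_txn=True, pending={}
Op 2: UPDATE d=9 (pending; pending now {d=9})
Op 3: UPDATE b=28 (pending; pending now {b=28, d=9})
Op 4: UPDATE b=24 (pending; pending now {b=24, d=9})
Op 5: ROLLBACK: discarded pending ['b', 'd']; in_txn=False
Op 6: UPDATE d=13 (auto-commit; committed d=13)
Op 7: UPDATE d=19 (auto-commit; committed d=19)
Op 8: UPDATE d=11 (auto-commit; committed d=11)
Op 9: UPDATE b=21 (auto-commit; committed b=21)
ROLLBACK at op 5 discards: ['b', 'd']

Answer: b d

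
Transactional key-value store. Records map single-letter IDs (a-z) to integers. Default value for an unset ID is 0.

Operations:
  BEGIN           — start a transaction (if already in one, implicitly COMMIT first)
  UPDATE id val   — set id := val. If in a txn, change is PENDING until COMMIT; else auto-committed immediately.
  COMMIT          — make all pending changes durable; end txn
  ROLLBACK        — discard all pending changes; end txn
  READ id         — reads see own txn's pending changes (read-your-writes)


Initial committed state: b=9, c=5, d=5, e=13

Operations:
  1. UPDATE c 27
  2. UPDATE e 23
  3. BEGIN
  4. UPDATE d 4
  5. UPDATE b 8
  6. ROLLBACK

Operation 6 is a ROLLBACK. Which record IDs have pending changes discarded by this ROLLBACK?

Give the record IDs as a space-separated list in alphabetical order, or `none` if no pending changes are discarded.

Initial committed: {b=9, c=5, d=5, e=13}
Op 1: UPDATE c=27 (auto-commit; committed c=27)
Op 2: UPDATE e=23 (auto-commit; committed e=23)
Op 3: BEGIN: in_txn=True, pending={}
Op 4: UPDATE d=4 (pending; pending now {d=4})
Op 5: UPDATE b=8 (pending; pending now {b=8, d=4})
Op 6: ROLLBACK: discarded pending ['b', 'd']; in_txn=False
ROLLBACK at op 6 discards: ['b', 'd']

Answer: b d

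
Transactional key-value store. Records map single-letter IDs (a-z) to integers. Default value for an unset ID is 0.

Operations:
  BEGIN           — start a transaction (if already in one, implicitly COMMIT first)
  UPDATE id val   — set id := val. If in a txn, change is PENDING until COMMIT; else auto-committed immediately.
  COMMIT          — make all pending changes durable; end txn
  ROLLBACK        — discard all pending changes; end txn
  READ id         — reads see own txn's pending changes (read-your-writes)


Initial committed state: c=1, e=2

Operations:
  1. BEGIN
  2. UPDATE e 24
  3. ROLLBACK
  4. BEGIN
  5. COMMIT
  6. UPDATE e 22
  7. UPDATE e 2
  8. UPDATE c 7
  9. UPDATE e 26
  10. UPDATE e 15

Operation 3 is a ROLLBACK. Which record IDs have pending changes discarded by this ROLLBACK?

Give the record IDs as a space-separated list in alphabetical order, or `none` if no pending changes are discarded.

Answer: e

Derivation:
Initial committed: {c=1, e=2}
Op 1: BEGIN: in_txn=True, pending={}
Op 2: UPDATE e=24 (pending; pending now {e=24})
Op 3: ROLLBACK: discarded pending ['e']; in_txn=False
Op 4: BEGIN: in_txn=True, pending={}
Op 5: COMMIT: merged [] into committed; committed now {c=1, e=2}
Op 6: UPDATE e=22 (auto-commit; committed e=22)
Op 7: UPDATE e=2 (auto-commit; committed e=2)
Op 8: UPDATE c=7 (auto-commit; committed c=7)
Op 9: UPDATE e=26 (auto-commit; committed e=26)
Op 10: UPDATE e=15 (auto-commit; committed e=15)
ROLLBACK at op 3 discards: ['e']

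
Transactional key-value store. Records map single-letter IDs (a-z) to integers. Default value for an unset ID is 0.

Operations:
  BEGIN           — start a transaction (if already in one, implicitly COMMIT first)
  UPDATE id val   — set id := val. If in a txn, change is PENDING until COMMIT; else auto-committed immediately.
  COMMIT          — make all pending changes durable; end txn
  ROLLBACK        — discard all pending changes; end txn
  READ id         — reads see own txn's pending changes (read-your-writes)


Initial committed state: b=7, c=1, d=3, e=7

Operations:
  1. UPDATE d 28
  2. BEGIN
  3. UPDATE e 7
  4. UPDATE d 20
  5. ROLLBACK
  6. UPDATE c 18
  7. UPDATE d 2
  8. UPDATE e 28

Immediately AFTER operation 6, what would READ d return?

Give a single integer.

Initial committed: {b=7, c=1, d=3, e=7}
Op 1: UPDATE d=28 (auto-commit; committed d=28)
Op 2: BEGIN: in_txn=True, pending={}
Op 3: UPDATE e=7 (pending; pending now {e=7})
Op 4: UPDATE d=20 (pending; pending now {d=20, e=7})
Op 5: ROLLBACK: discarded pending ['d', 'e']; in_txn=False
Op 6: UPDATE c=18 (auto-commit; committed c=18)
After op 6: visible(d) = 28 (pending={}, committed={b=7, c=18, d=28, e=7})

Answer: 28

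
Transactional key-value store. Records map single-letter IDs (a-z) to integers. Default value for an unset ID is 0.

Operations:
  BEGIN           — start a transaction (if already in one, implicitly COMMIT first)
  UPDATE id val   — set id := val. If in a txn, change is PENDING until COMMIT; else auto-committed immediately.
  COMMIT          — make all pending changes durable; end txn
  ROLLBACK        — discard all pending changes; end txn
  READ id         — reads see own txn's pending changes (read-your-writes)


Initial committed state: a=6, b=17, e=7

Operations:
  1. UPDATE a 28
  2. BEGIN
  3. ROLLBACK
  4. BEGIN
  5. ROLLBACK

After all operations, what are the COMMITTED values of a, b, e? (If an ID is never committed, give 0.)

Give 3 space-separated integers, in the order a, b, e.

Answer: 28 17 7

Derivation:
Initial committed: {a=6, b=17, e=7}
Op 1: UPDATE a=28 (auto-commit; committed a=28)
Op 2: BEGIN: in_txn=True, pending={}
Op 3: ROLLBACK: discarded pending []; in_txn=False
Op 4: BEGIN: in_txn=True, pending={}
Op 5: ROLLBACK: discarded pending []; in_txn=False
Final committed: {a=28, b=17, e=7}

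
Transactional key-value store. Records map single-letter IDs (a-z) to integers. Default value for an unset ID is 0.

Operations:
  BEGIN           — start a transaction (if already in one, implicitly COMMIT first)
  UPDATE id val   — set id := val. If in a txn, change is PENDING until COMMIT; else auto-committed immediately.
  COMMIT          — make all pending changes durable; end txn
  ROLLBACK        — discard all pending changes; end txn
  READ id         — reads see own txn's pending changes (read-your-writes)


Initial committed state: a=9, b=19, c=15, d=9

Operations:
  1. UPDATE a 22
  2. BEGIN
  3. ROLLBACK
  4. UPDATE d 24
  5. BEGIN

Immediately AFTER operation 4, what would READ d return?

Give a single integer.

Initial committed: {a=9, b=19, c=15, d=9}
Op 1: UPDATE a=22 (auto-commit; committed a=22)
Op 2: BEGIN: in_txn=True, pending={}
Op 3: ROLLBACK: discarded pending []; in_txn=False
Op 4: UPDATE d=24 (auto-commit; committed d=24)
After op 4: visible(d) = 24 (pending={}, committed={a=22, b=19, c=15, d=24})

Answer: 24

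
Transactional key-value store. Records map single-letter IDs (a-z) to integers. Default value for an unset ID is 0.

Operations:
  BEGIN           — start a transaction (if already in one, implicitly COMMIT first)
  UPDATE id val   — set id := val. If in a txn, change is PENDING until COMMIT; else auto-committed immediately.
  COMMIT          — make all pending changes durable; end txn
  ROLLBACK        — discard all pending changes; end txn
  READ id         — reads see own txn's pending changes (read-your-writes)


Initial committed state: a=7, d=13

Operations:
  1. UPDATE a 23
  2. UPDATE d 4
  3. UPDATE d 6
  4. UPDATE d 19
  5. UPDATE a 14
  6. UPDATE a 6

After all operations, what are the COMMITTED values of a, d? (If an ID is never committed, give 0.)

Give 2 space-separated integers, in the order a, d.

Answer: 6 19

Derivation:
Initial committed: {a=7, d=13}
Op 1: UPDATE a=23 (auto-commit; committed a=23)
Op 2: UPDATE d=4 (auto-commit; committed d=4)
Op 3: UPDATE d=6 (auto-commit; committed d=6)
Op 4: UPDATE d=19 (auto-commit; committed d=19)
Op 5: UPDATE a=14 (auto-commit; committed a=14)
Op 6: UPDATE a=6 (auto-commit; committed a=6)
Final committed: {a=6, d=19}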